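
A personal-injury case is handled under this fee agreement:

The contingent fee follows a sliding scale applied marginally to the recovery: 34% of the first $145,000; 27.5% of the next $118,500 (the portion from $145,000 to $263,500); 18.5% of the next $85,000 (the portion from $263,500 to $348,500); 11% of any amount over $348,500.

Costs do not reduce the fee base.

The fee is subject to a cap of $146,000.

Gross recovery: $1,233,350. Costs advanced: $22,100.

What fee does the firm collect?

$146,000.00

Fee base is the gross recovery, $1,233,350; costs are reimbursed separately.
First $145,000 at 34% = $49,300.00
Next $118,500 at 27.5% = $32,587.50
Next $85,000 at 18.5% = $15,725.00
Remaining $884,850 at 11% = $97,333.50
Fee: $49,300.00 + $32,587.50 + $15,725.00 + $97,333.50 = $194,946.00
$194,946.00 exceeds the $146,000 cap, so the fee is capped at $146,000.00.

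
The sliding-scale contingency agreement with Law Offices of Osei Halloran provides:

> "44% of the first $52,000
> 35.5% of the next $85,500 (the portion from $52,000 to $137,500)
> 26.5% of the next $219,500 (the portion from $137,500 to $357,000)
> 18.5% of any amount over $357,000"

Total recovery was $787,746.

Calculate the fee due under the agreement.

First $52,000 at 44% = $22,880.00
Next $85,500 at 35.5% = $30,352.50
Next $219,500 at 26.5% = $58,167.50
Remaining $430,746 at 18.5% = $79,688.01
Fee: $22,880.00 + $30,352.50 + $58,167.50 + $79,688.01 = $191,088.01

$191,088.01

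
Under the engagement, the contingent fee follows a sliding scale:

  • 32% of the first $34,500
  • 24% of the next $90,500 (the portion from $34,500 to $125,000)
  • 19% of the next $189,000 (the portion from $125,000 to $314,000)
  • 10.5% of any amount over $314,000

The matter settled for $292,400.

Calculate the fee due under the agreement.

$64,566.00

First $34,500 at 32% = $11,040.00
Next $90,500 at 24% = $21,720.00
Remaining $167,400 at 19% = $31,806.00
Fee: $11,040.00 + $21,720.00 + $31,806.00 = $64,566.00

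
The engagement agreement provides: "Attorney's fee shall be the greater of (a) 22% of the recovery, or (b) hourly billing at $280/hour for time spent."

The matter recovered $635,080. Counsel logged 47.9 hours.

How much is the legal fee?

$139,717.60

(a) 22% of $635,080 = $139,717.60
(b) 47.9 × $280 = $13,412.00
The greater is (a): $139,717.60.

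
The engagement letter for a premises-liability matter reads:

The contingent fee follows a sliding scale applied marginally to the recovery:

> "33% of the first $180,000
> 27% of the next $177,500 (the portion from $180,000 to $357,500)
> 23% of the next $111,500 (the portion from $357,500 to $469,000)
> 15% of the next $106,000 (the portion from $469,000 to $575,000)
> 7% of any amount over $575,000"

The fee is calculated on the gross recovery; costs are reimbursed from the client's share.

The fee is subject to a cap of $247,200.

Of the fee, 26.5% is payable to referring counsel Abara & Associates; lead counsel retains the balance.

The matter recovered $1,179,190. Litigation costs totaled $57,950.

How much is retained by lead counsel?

Fee base is the gross recovery, $1,179,190; costs are reimbursed separately.
First $180,000 at 33% = $59,400.00
Next $177,500 at 27% = $47,925.00
Next $111,500 at 23% = $25,645.00
Next $106,000 at 15% = $15,900.00
Remaining $604,190 at 7% = $42,293.30
Fee: $59,400.00 + $47,925.00 + $25,645.00 + $15,900.00 + $42,293.30 = $191,163.30
$191,163.30 is under the $247,200 cap.
Referral share: 26.5% of $191,163.30 = $50,658.27; lead counsel retains $191,163.30 − $50,658.27 = $140,505.03.

$140,505.03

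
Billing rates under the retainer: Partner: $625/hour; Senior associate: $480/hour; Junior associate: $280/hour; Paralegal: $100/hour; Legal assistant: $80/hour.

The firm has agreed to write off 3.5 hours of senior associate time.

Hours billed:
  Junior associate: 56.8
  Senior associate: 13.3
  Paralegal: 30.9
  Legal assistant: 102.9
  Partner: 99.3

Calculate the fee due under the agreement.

Partner: 99.3 × $625 = $62,062.50
Senior associate: 13.3 × $480 = $6,384.00
Junior associate: 56.8 × $280 = $15,904.00
Paralegal: 30.9 × $100 = $3,090.00
Legal assistant: 102.9 × $80 = $8,232.00
Subtotal: $95,672.50
Write-off: 3.5 × $480 = $1,680.00
Total: $95,672.50 − $1,680.00 = $93,992.50

$93,992.50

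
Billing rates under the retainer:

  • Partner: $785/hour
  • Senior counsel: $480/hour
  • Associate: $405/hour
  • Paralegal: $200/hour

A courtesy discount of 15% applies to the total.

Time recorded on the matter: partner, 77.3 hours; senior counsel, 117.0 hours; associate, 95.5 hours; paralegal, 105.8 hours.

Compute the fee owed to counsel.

Partner: 77.3 × $785 = $60,680.50
Senior counsel: 117.0 × $480 = $56,160.00
Associate: 95.5 × $405 = $38,677.50
Paralegal: 105.8 × $200 = $21,160.00
Subtotal: $176,678.00
Less 15% discount: −$26,501.70
Total: $176,678.00 − $26,501.70 = $150,176.30

$150,176.30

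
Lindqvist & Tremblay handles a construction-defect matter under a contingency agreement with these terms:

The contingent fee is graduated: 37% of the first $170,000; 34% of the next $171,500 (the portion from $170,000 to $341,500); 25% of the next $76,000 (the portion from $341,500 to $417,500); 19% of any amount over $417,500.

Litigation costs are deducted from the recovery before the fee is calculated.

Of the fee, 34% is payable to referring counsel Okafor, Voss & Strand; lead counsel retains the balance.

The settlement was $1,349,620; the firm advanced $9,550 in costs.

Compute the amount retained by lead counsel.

Fee base (net of costs): $1,349,620 − $9,550 = $1,340,070
First $170,000 at 37% = $62,900.00
Next $171,500 at 34% = $58,310.00
Next $76,000 at 25% = $19,000.00
Remaining $922,570 at 19% = $175,288.30
Fee: $62,900.00 + $58,310.00 + $19,000.00 + $175,288.30 = $315,498.30
Referral share: 34% of $315,498.30 = $107,269.42; lead counsel retains $315,498.30 − $107,269.42 = $208,228.88.

$208,228.88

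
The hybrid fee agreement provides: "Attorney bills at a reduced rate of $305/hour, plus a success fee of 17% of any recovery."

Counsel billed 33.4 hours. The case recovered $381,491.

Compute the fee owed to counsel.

Hourly: 33.4 × $305 = $10,187.00
Success fee: 17% of $381,491 = $64,853.47
Total: $10,187.00 + $64,853.47 = $75,040.47

$75,040.47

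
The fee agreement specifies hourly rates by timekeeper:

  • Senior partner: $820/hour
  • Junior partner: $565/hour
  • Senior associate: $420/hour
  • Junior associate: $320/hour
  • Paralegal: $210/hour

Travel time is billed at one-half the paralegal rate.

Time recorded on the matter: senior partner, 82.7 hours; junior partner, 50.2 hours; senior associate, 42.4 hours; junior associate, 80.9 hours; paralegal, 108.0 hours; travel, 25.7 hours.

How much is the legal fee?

$165,251.50

Senior partner: 82.7 × $820 = $67,814.00
Junior partner: 50.2 × $565 = $28,363.00
Senior associate: 42.4 × $420 = $17,808.00
Junior associate: 80.9 × $320 = $25,888.00
Paralegal: 108.0 × $210 = $22,680.00
Subtotal: $67,814.00 + $28,363.00 + $17,808.00 + $25,888.00 + $22,680.00 = $162,553.00
Travel: 25.7 × ($210 ÷ 2) = 25.7 × $105.00 = $2,698.50
Total: $162,553.00 + $2,698.50 = $165,251.50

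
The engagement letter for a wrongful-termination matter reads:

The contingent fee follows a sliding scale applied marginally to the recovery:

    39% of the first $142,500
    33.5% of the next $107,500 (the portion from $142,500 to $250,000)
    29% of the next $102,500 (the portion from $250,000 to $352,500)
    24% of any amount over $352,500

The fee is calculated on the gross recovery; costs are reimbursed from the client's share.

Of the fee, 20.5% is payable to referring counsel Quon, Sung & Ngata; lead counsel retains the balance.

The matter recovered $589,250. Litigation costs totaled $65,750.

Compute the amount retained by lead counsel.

$141,615.34

Fee base is the gross recovery, $589,250; costs are reimbursed separately.
First $142,500 at 39% = $55,575.00
Next $107,500 at 33.5% = $36,012.50
Next $102,500 at 29% = $29,725.00
Remaining $236,750 at 24% = $56,820.00
Fee: $55,575.00 + $36,012.50 + $29,725.00 + $56,820.00 = $178,132.50
Referral share: 20.5% of $178,132.50 = $36,517.16; lead counsel retains $178,132.50 − $36,517.16 = $141,615.34.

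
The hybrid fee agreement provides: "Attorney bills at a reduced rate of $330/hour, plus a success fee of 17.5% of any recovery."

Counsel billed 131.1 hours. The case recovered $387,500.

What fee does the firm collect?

Hourly: 131.1 × $330 = $43,263.00
Success fee: 17.5% of $387,500 = $67,812.50
Total: $43,263.00 + $67,812.50 = $111,075.50

$111,075.50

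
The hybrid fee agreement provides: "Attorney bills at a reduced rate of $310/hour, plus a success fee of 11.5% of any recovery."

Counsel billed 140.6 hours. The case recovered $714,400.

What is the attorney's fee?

$125,742.00

Hourly: 140.6 × $310 = $43,586.00
Success fee: 11.5% of $714,400 = $82,156.00
Total: $43,586.00 + $82,156.00 = $125,742.00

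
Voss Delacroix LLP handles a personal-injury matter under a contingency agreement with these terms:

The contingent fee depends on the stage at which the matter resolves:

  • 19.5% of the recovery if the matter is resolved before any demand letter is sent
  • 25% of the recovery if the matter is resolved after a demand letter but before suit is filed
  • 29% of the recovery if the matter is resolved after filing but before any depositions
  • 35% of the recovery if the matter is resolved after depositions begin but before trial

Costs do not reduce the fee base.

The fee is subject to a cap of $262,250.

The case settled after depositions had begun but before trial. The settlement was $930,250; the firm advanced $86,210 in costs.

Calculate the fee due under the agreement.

$262,250.00

Fee base is the gross recovery, $930,250; costs are reimbursed separately.
The matter settled after depositions had begun but before trial, so the 35% rate applies.
$930,250 × 35% = $325,587.50
$325,587.50 exceeds the $262,250 cap, so the fee is capped at $262,250.00.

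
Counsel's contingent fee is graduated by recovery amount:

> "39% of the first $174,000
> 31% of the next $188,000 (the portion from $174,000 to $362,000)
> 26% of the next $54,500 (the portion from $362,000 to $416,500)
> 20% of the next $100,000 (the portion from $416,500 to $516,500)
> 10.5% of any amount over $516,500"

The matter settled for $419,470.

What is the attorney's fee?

First $174,000 at 39% = $67,860.00
Next $188,000 at 31% = $58,280.00
Next $54,500 at 26% = $14,170.00
Remaining $2,970 at 20% = $594.00
Fee: $67,860.00 + $58,280.00 + $14,170.00 + $594.00 = $140,904.00

$140,904.00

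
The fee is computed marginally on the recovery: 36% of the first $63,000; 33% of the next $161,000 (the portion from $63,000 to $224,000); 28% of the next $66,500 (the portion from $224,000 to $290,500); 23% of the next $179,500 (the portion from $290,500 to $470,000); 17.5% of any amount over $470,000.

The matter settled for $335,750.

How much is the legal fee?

First $63,000 at 36% = $22,680.00
Next $161,000 at 33% = $53,130.00
Next $66,500 at 28% = $18,620.00
Remaining $45,250 at 23% = $10,407.50
Fee: $22,680.00 + $53,130.00 + $18,620.00 + $10,407.50 = $104,837.50

$104,837.50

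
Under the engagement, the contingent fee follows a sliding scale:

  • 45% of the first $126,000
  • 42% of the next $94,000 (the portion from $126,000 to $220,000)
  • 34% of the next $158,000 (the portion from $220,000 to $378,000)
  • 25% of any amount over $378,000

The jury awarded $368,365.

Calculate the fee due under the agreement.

$146,624.10

First $126,000 at 45% = $56,700.00
Next $94,000 at 42% = $39,480.00
Remaining $148,365 at 34% = $50,444.10
Fee: $56,700.00 + $39,480.00 + $50,444.10 = $146,624.10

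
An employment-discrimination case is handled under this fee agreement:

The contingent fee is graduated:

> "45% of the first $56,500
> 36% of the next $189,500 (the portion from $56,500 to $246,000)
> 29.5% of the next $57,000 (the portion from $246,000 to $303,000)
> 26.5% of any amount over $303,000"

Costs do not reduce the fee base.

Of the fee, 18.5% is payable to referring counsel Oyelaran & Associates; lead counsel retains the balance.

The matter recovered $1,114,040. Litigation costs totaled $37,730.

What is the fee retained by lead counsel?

Fee base is the gross recovery, $1,114,040; costs are reimbursed separately.
First $56,500 at 45% = $25,425.00
Next $189,500 at 36% = $68,220.00
Next $57,000 at 29.5% = $16,815.00
Remaining $811,040 at 26.5% = $214,925.60
Fee: $25,425.00 + $68,220.00 + $16,815.00 + $214,925.60 = $325,385.60
Referral share: 18.5% of $325,385.60 = $60,196.34; lead counsel retains $325,385.60 − $60,196.34 = $265,189.26.

$265,189.26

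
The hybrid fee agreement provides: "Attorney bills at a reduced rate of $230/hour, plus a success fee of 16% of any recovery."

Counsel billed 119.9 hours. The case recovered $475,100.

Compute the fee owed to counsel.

Hourly: 119.9 × $230 = $27,577.00
Success fee: 16% of $475,100 = $76,016.00
Total: $27,577.00 + $76,016.00 = $103,593.00

$103,593.00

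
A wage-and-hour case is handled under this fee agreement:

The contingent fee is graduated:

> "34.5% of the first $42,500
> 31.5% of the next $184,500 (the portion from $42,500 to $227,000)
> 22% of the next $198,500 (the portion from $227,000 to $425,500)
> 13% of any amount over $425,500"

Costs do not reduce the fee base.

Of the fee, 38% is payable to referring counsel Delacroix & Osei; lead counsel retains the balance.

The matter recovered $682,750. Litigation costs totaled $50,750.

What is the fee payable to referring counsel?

$56,959.15

Fee base is the gross recovery, $682,750; costs are reimbursed separately.
First $42,500 at 34.5% = $14,662.50
Next $184,500 at 31.5% = $58,117.50
Next $198,500 at 22% = $43,670.00
Remaining $257,250 at 13% = $33,442.50
Fee: $14,662.50 + $58,117.50 + $43,670.00 + $33,442.50 = $149,892.50
Referral share: 38% of $149,892.50 = $56,959.15; lead counsel retains $149,892.50 − $56,959.15 = $92,933.35.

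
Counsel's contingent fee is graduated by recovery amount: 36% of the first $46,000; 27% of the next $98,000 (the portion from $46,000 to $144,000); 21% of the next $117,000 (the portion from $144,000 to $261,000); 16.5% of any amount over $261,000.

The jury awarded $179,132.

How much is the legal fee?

First $46,000 at 36% = $16,560.00
Next $98,000 at 27% = $26,460.00
Remaining $35,132 at 21% = $7,377.72
Fee: $16,560.00 + $26,460.00 + $7,377.72 = $50,397.72

$50,397.72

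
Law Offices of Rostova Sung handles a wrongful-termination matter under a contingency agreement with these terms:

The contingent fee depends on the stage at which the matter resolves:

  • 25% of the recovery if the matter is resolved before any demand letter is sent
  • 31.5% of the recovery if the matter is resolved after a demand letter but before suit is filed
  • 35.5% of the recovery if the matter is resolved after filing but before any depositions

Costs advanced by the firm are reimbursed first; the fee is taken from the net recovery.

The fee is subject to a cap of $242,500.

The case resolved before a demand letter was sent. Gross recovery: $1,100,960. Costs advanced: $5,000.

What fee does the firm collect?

Fee base (net of costs): $1,100,960 − $5,000 = $1,095,960
The matter resolved before a demand letter was sent, so the 25% rate applies.
$1,095,960 × 25% = $273,990.00
$273,990.00 exceeds the $242,500 cap, so the fee is capped at $242,500.00.

$242,500.00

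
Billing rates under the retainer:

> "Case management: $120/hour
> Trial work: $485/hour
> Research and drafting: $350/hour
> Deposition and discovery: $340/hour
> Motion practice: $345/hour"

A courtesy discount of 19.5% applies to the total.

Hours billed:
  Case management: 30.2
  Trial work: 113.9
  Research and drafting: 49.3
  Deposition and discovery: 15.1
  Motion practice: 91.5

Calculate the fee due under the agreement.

$90,821.71

Case management: 30.2 × $120 = $3,624.00
Trial work: 113.9 × $485 = $55,241.50
Research and drafting: 49.3 × $350 = $17,255.00
Deposition and discovery: 15.1 × $340 = $5,134.00
Motion practice: 91.5 × $345 = $31,567.50
Subtotal: $112,822.00
Less 19.5% discount: −$22,000.29
Total: $112,822.00 − $22,000.29 = $90,821.71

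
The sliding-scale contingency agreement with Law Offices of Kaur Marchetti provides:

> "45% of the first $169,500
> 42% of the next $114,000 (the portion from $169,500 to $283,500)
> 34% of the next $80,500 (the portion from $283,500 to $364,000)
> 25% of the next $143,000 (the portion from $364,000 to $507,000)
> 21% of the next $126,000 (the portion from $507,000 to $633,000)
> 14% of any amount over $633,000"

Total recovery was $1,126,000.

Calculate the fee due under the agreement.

$282,755.00

First $169,500 at 45% = $76,275.00
Next $114,000 at 42% = $47,880.00
Next $80,500 at 34% = $27,370.00
Next $143,000 at 25% = $35,750.00
Next $126,000 at 21% = $26,460.00
Remaining $493,000 at 14% = $69,020.00
Fee: $76,275.00 + $47,880.00 + $27,370.00 + $35,750.00 + $26,460.00 + $69,020.00 = $282,755.00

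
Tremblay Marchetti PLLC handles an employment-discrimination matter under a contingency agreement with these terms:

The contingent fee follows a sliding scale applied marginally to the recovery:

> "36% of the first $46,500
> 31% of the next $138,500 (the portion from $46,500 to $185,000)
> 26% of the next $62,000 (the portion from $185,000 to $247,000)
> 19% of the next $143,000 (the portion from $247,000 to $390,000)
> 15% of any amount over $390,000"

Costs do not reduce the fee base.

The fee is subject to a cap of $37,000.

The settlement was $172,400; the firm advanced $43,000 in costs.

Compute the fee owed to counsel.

$37,000.00

Fee base is the gross recovery, $172,400; costs are reimbursed separately.
First $46,500 at 36% = $16,740.00
Remaining $125,900 at 31% = $39,029.00
Fee: $16,740.00 + $39,029.00 = $55,769.00
$55,769.00 exceeds the $37,000 cap, so the fee is capped at $37,000.00.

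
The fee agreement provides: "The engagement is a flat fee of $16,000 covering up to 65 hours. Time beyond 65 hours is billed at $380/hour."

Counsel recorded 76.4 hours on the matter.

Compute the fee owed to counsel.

Flat fee: $16,000.00
Excess hours: 76.4 − 65 = 11.4
Overrun: 11.4 × $380 = $4,332.00
Total: $16,000.00 + $4,332.00 = $20,332.00

$20,332.00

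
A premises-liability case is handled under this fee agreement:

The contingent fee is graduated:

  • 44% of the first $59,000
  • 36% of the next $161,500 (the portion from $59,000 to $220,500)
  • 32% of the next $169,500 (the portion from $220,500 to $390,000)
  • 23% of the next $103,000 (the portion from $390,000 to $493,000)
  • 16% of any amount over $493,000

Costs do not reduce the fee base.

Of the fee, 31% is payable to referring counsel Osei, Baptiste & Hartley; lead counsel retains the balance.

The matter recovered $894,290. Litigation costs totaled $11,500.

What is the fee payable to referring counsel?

Fee base is the gross recovery, $894,290; costs are reimbursed separately.
First $59,000 at 44% = $25,960.00
Next $161,500 at 36% = $58,140.00
Next $169,500 at 32% = $54,240.00
Next $103,000 at 23% = $23,690.00
Remaining $401,290 at 16% = $64,206.40
Fee: $25,960.00 + $58,140.00 + $54,240.00 + $23,690.00 + $64,206.40 = $226,236.40
Referral share: 31% of $226,236.40 = $70,133.28; lead counsel retains $226,236.40 − $70,133.28 = $156,103.12.

$70,133.28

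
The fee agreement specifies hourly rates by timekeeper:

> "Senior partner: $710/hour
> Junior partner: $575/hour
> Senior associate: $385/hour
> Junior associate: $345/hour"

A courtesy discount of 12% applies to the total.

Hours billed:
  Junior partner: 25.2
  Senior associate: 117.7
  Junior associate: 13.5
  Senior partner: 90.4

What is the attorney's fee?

Senior partner: 90.4 × $710 = $64,184.00
Junior partner: 25.2 × $575 = $14,490.00
Senior associate: 117.7 × $385 = $45,314.50
Junior associate: 13.5 × $345 = $4,657.50
Subtotal: $128,646.00
Less 12% discount: −$15,437.52
Total: $128,646.00 − $15,437.52 = $113,208.48

$113,208.48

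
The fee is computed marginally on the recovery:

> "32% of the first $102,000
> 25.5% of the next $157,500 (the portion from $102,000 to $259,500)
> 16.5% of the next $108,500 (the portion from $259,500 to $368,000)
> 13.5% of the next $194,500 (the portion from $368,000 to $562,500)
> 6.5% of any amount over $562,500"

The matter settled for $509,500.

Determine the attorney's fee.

$109,807.50

First $102,000 at 32% = $32,640.00
Next $157,500 at 25.5% = $40,162.50
Next $108,500 at 16.5% = $17,902.50
Remaining $141,500 at 13.5% = $19,102.50
Fee: $32,640.00 + $40,162.50 + $17,902.50 + $19,102.50 = $109,807.50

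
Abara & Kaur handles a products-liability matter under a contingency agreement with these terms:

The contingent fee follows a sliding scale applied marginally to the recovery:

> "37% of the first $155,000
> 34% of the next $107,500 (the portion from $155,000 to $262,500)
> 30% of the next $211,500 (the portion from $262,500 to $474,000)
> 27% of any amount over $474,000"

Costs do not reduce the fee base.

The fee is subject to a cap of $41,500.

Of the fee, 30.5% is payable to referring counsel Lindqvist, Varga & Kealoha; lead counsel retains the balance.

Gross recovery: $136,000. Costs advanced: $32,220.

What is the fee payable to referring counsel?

$12,657.50

Fee base is the gross recovery, $136,000; costs are reimbursed separately.
First $136,000 at 37% = $50,320.00
$50,320.00 exceeds the $41,500 cap, so the fee is capped at $41,500.00.
Referral share: 30.5% of $41,500.00 = $12,657.50; lead counsel retains $41,500.00 − $12,657.50 = $28,842.50.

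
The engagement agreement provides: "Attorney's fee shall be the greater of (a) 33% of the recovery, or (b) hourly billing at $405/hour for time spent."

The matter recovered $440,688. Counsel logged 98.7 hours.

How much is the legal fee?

$145,427.04

(a) 33% of $440,688 = $145,427.04
(b) 98.7 × $405 = $39,973.50
The greater is (a): $145,427.04.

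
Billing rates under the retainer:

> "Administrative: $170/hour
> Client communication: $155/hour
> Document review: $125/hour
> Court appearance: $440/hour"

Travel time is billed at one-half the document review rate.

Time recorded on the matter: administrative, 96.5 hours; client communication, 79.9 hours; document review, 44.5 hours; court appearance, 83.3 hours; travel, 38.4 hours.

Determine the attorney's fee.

Administrative: 96.5 × $170 = $16,405.00
Client communication: 79.9 × $155 = $12,384.50
Document review: 44.5 × $125 = $5,562.50
Court appearance: 83.3 × $440 = $36,652.00
Subtotal: $16,405.00 + $12,384.50 + $5,562.50 + $36,652.00 = $71,004.00
Travel: 38.4 × ($125 ÷ 2) = 38.4 × $62.50 = $2,400.00
Total: $71,004.00 + $2,400.00 = $73,404.00

$73,404.00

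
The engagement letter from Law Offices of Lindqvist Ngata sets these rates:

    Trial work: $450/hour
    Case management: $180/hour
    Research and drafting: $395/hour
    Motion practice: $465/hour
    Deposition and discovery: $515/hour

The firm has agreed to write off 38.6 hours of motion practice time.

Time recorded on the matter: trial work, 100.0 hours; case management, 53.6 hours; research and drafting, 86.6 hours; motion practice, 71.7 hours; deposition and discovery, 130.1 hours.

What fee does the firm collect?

Trial work: 100.0 × $450 = $45,000.00
Case management: 53.6 × $180 = $9,648.00
Research and drafting: 86.6 × $395 = $34,207.00
Motion practice: 71.7 × $465 = $33,340.50
Deposition and discovery: 130.1 × $515 = $67,001.50
Subtotal: $189,197.00
Write-off: 38.6 × $465 = $17,949.00
Total: $189,197.00 − $17,949.00 = $171,248.00

$171,248.00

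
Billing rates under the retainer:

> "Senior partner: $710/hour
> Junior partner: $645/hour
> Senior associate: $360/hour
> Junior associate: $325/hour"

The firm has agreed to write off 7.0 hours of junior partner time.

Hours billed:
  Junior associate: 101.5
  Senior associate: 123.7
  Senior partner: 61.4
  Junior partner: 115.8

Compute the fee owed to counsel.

$191,289.50

Senior partner: 61.4 × $710 = $43,594.00
Junior partner: 115.8 × $645 = $74,691.00
Senior associate: 123.7 × $360 = $44,532.00
Junior associate: 101.5 × $325 = $32,987.50
Subtotal: $195,804.50
Write-off: 7.0 × $645 = $4,515.00
Total: $195,804.50 − $4,515.00 = $191,289.50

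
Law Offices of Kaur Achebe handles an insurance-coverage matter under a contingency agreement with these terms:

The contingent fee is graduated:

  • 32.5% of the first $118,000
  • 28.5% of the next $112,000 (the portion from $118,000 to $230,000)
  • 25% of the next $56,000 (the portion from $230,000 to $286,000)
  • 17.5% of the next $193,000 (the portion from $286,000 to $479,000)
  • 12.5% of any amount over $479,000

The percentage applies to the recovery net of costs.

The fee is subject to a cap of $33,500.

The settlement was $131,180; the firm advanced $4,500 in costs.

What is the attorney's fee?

Fee base (net of costs): $131,180 − $4,500 = $126,680
First $118,000 at 32.5% = $38,350.00
Remaining $8,680 at 28.5% = $2,473.80
Fee: $38,350.00 + $2,473.80 = $40,823.80
$40,823.80 exceeds the $33,500 cap, so the fee is capped at $33,500.00.

$33,500.00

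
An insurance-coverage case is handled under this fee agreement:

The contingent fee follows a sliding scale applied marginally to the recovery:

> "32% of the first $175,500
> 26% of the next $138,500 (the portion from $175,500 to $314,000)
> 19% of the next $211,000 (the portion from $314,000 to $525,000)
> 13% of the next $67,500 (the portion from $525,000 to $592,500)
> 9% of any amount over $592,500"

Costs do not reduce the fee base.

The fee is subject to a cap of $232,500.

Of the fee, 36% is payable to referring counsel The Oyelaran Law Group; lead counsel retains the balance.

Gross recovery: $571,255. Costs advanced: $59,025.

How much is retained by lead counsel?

Fee base is the gross recovery, $571,255; costs are reimbursed separately.
First $175,500 at 32% = $56,160.00
Next $138,500 at 26% = $36,010.00
Next $211,000 at 19% = $40,090.00
Remaining $46,255 at 13% = $6,013.15
Fee: $56,160.00 + $36,010.00 + $40,090.00 + $6,013.15 = $138,273.15
$138,273.15 is under the $232,500 cap.
Referral share: 36% of $138,273.15 = $49,778.33; lead counsel retains $138,273.15 − $49,778.33 = $88,494.82.

$88,494.82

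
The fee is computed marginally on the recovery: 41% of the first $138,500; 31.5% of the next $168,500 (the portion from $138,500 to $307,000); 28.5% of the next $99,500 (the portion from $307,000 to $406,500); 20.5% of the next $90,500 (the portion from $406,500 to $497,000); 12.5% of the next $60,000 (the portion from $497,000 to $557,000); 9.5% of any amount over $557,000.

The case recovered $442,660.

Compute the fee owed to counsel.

First $138,500 at 41% = $56,785.00
Next $168,500 at 31.5% = $53,077.50
Next $99,500 at 28.5% = $28,357.50
Remaining $36,160 at 20.5% = $7,412.80
Fee: $56,785.00 + $53,077.50 + $28,357.50 + $7,412.80 = $145,632.80

$145,632.80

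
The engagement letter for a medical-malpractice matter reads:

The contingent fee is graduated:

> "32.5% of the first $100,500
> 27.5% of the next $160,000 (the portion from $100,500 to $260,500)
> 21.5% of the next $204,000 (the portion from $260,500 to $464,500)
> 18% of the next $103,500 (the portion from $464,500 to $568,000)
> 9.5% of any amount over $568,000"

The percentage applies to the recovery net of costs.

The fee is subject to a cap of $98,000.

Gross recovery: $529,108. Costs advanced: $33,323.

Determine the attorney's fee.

Fee base (net of costs): $529,108 − $33,323 = $495,785
First $100,500 at 32.5% = $32,662.50
Next $160,000 at 27.5% = $44,000.00
Next $204,000 at 21.5% = $43,860.00
Remaining $31,285 at 18% = $5,631.30
Fee: $32,662.50 + $44,000.00 + $43,860.00 + $5,631.30 = $126,153.80
$126,153.80 exceeds the $98,000 cap, so the fee is capped at $98,000.00.

$98,000.00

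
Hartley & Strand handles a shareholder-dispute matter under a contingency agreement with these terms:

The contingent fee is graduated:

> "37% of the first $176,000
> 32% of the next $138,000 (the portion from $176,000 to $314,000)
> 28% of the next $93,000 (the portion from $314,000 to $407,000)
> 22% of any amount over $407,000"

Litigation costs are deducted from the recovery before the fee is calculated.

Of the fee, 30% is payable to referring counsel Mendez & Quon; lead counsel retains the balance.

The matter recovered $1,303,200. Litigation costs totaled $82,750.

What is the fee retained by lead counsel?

$219,995.30

Fee base (net of costs): $1,303,200 − $82,750 = $1,220,450
First $176,000 at 37% = $65,120.00
Next $138,000 at 32% = $44,160.00
Next $93,000 at 28% = $26,040.00
Remaining $813,450 at 22% = $178,959.00
Fee: $65,120.00 + $44,160.00 + $26,040.00 + $178,959.00 = $314,279.00
Referral share: 30% of $314,279.00 = $94,283.70; lead counsel retains $314,279.00 − $94,283.70 = $219,995.30.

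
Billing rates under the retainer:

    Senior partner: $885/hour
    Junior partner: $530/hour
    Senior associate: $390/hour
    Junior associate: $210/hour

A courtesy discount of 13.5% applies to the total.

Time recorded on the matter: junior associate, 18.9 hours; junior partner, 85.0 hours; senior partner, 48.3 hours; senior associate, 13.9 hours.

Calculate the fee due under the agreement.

Senior partner: 48.3 × $885 = $42,745.50
Junior partner: 85.0 × $530 = $45,050.00
Senior associate: 13.9 × $390 = $5,421.00
Junior associate: 18.9 × $210 = $3,969.00
Subtotal: $97,185.50
Less 13.5% discount: −$13,120.04
Total: $97,185.50 − $13,120.04 = $84,065.46

$84,065.46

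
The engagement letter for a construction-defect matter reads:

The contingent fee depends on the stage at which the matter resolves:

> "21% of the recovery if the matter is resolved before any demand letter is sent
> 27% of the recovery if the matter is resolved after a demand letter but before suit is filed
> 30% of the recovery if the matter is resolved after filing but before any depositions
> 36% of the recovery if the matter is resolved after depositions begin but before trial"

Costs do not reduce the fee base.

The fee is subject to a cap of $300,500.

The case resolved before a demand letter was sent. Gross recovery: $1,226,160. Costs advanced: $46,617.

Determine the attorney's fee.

Fee base is the gross recovery, $1,226,160; costs are reimbursed separately.
The matter resolved before a demand letter was sent, so the 21% rate applies.
$1,226,160 × 21% = $257,493.60
$257,493.60 is under the $300,500 cap.

$257,493.60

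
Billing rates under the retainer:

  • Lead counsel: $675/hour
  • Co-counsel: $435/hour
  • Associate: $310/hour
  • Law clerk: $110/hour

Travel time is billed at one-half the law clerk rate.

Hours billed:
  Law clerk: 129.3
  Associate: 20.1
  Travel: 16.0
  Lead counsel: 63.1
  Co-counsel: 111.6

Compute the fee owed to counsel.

Lead counsel: 63.1 × $675 = $42,592.50
Co-counsel: 111.6 × $435 = $48,546.00
Associate: 20.1 × $310 = $6,231.00
Law clerk: 129.3 × $110 = $14,223.00
Subtotal: $42,592.50 + $48,546.00 + $6,231.00 + $14,223.00 = $111,592.50
Travel: 16.0 × ($110 ÷ 2) = 16.0 × $55.00 = $880.00
Total: $111,592.50 + $880.00 = $112,472.50

$112,472.50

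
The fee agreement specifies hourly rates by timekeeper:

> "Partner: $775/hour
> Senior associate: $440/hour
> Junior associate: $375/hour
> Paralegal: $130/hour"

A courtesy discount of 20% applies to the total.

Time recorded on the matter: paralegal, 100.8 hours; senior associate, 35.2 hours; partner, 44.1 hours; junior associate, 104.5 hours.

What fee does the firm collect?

$81,565.60

Partner: 44.1 × $775 = $34,177.50
Senior associate: 35.2 × $440 = $15,488.00
Junior associate: 104.5 × $375 = $39,187.50
Paralegal: 100.8 × $130 = $13,104.00
Subtotal: $101,957.00
Less 20% discount: −$20,391.40
Total: $101,957.00 − $20,391.40 = $81,565.60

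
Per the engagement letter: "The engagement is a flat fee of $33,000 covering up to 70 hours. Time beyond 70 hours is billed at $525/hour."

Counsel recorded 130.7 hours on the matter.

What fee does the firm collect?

Flat fee: $33,000.00
Excess hours: 130.7 − 70 = 60.7
Overrun: 60.7 × $525 = $31,867.50
Total: $33,000.00 + $31,867.50 = $64,867.50

$64,867.50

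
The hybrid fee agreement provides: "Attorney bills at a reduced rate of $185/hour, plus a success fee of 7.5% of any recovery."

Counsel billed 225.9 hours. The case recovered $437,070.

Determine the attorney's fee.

$74,571.75

Hourly: 225.9 × $185 = $41,791.50
Success fee: 7.5% of $437,070 = $32,780.25
Total: $41,791.50 + $32,780.25 = $74,571.75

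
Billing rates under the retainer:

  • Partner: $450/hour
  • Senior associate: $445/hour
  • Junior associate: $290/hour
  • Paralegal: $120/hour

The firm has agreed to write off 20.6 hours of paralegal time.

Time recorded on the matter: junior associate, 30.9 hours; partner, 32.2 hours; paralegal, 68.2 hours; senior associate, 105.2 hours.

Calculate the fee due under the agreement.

Partner: 32.2 × $450 = $14,490.00
Senior associate: 105.2 × $445 = $46,814.00
Junior associate: 30.9 × $290 = $8,961.00
Paralegal: 68.2 × $120 = $8,184.00
Subtotal: $78,449.00
Write-off: 20.6 × $120 = $2,472.00
Total: $78,449.00 − $2,472.00 = $75,977.00

$75,977.00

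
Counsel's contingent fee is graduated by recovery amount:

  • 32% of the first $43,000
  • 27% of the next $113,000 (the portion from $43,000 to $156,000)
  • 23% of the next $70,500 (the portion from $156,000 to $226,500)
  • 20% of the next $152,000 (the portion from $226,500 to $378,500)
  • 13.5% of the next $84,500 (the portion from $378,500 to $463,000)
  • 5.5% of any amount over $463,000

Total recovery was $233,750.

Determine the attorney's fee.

First $43,000 at 32% = $13,760.00
Next $113,000 at 27% = $30,510.00
Next $70,500 at 23% = $16,215.00
Remaining $7,250 at 20% = $1,450.00
Fee: $13,760.00 + $30,510.00 + $16,215.00 + $1,450.00 = $61,935.00

$61,935.00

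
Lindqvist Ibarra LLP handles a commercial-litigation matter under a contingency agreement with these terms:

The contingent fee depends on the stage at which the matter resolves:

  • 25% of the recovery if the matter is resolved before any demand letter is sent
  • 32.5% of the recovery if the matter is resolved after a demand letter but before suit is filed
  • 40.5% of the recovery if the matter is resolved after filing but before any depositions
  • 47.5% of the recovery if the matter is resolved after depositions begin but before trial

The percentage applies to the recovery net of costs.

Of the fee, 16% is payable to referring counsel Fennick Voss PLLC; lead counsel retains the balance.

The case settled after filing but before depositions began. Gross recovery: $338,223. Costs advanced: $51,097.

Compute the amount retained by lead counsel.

$97,680.27

Fee base (net of costs): $338,223 − $51,097 = $287,126
The matter settled after filing but before depositions began, so the 40.5% rate applies.
$287,126 × 40.5% = $116,286.03
Referral share: 16% of $116,286.03 = $18,605.76; lead counsel retains $116,286.03 − $18,605.76 = $97,680.27.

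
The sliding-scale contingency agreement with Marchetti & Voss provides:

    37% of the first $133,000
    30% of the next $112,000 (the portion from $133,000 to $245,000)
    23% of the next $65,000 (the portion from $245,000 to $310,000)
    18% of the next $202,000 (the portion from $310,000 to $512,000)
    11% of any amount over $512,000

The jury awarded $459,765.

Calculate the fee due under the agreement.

$124,717.70

First $133,000 at 37% = $49,210.00
Next $112,000 at 30% = $33,600.00
Next $65,000 at 23% = $14,950.00
Remaining $149,765 at 18% = $26,957.70
Fee: $49,210.00 + $33,600.00 + $14,950.00 + $26,957.70 = $124,717.70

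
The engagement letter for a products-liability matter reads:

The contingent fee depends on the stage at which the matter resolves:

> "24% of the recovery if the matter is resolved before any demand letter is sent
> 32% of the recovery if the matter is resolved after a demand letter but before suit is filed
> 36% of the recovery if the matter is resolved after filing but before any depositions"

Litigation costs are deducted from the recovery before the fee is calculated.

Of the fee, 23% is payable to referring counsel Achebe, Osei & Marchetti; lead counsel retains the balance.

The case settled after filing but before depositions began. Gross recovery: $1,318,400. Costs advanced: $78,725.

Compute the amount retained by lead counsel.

Fee base (net of costs): $1,318,400 − $78,725 = $1,239,675
The matter settled after filing but before depositions began, so the 36% rate applies.
$1,239,675 × 36% = $446,283.00
Referral share: 23% of $446,283.00 = $102,645.09; lead counsel retains $446,283.00 − $102,645.09 = $343,637.91.

$343,637.91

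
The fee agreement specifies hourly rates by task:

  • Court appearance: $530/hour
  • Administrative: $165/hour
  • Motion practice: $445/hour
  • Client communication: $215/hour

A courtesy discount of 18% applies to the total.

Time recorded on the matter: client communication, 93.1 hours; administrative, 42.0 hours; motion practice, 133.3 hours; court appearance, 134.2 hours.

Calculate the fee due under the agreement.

Court appearance: 134.2 × $530 = $71,126.00
Administrative: 42.0 × $165 = $6,930.00
Motion practice: 133.3 × $445 = $59,318.50
Client communication: 93.1 × $215 = $20,016.50
Subtotal: $157,391.00
Less 18% discount: −$28,330.38
Total: $157,391.00 − $28,330.38 = $129,060.62

$129,060.62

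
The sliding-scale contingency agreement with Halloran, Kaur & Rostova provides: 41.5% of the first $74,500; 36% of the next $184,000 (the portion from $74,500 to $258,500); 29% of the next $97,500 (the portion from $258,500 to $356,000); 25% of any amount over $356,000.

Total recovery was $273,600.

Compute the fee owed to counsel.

First $74,500 at 41.5% = $30,917.50
Next $184,000 at 36% = $66,240.00
Remaining $15,100 at 29% = $4,379.00
Fee: $30,917.50 + $66,240.00 + $4,379.00 = $101,536.50

$101,536.50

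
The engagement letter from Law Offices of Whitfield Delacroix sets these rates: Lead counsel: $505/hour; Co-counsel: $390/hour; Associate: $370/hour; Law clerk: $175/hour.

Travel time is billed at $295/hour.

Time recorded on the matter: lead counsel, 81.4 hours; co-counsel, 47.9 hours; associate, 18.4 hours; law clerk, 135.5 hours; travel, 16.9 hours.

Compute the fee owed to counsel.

Lead counsel: 81.4 × $505 = $41,107.00
Co-counsel: 47.9 × $390 = $18,681.00
Associate: 18.4 × $370 = $6,808.00
Law clerk: 135.5 × $175 = $23,712.50
Subtotal: $41,107.00 + $18,681.00 + $6,808.00 + $23,712.50 = $90,308.50
Travel: 16.9 × $295 = $4,985.50
Total: $90,308.50 + $4,985.50 = $95,294.00

$95,294.00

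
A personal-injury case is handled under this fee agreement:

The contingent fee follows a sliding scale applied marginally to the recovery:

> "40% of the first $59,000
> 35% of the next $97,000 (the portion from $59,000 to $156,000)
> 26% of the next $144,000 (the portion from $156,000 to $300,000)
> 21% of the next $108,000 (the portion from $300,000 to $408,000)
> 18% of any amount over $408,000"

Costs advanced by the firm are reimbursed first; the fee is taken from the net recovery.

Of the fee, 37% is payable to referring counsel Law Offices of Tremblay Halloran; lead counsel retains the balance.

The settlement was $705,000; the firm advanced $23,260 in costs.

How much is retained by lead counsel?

Fee base (net of costs): $705,000 − $23,260 = $681,740
First $59,000 at 40% = $23,600.00
Next $97,000 at 35% = $33,950.00
Next $144,000 at 26% = $37,440.00
Next $108,000 at 21% = $22,680.00
Remaining $273,740 at 18% = $49,273.20
Fee: $23,600.00 + $33,950.00 + $37,440.00 + $22,680.00 + $49,273.20 = $166,943.20
Referral share: 37% of $166,943.20 = $61,768.98; lead counsel retains $166,943.20 − $61,768.98 = $105,174.22.

$105,174.22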